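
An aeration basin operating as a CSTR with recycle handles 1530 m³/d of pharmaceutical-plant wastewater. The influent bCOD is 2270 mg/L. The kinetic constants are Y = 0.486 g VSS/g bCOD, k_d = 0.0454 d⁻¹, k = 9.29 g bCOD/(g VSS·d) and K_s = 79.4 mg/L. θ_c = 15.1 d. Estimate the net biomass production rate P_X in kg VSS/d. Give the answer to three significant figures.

P_X ≈ 1000 kg VSS/d

Effluent substrate depends only on kinetics and SRT: S = K_s(1 + k_d θ_c) / [θ_c(Yk − k_d) − 1] = 79.4 × (1 + 0.0454 × 15.1) / [15.1 × (0.486 × 9.29 − 0.0454) − 1] = 133.8 / 66.49 = 2.013 mg/L.
The observed yield is Y_obs = Y/(1 + k_d·θ_c) = 0.486 / (1 + 0.0454 × 15.1) = 0.486 / 1.686 = 0.2883 g VSS per g bCOD removed.
Substrate removed = Q·(S₀ − S) = 1530 m³/d × (2270 − 2.01) g/m³ = 3.47×10^6 g/d = 3470 kg/d.
P_X = Y_obs · Q(S₀ − S) = 0.2883 × 3470 = 1001 kg VSS/d.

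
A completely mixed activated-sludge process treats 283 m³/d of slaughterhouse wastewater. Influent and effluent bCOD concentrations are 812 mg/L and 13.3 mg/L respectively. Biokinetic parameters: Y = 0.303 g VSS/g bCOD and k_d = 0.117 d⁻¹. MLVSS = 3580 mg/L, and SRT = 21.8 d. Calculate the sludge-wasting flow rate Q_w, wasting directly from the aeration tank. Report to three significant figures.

Steady-state biomass mass balance: V·X·(1 + k_d·θ_c) = Y·Q·(S₀ − S)·θ_c, so V = 0.303 × 283 × (812 − 13.3) × 21.8 / [3580 × (1 + 0.117 × 21.8)] = 1.49×10^6 / 12711 = 117.5 m³.
For wasting at MLVSS concentration, Q_w = V/θ_c = 117.5/21.8 = 5.388 m³/d.

Q_w ≈ 5.39 m³/d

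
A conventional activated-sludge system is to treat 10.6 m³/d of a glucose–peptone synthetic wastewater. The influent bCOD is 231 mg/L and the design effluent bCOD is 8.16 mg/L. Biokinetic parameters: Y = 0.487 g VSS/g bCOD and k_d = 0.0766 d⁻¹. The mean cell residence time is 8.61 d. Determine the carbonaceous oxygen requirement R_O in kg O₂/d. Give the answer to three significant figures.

R_O ≈ 1.38 kg O₂/d

Y_obs = Y / (1 + k_d θ_c) = 0.487 / (1 + 0.0766 × 8.61) = 0.487 / 1.660 = 0.2935.
Q·(S₀ − S) = 10.6 × (231 − 8.16) × 10⁻³ = 2.362 kg/d removed.
P_X = Y_obs·Q·(S₀ − S) = 0.2935 × 2.362 = 0.6932 kg VSS/d.
Carbonaceous O₂ demand = substrate oxidised − cell-mass equivalent = 2.362 − 1.42 × 0.6932 = 1.378 kg O₂/d.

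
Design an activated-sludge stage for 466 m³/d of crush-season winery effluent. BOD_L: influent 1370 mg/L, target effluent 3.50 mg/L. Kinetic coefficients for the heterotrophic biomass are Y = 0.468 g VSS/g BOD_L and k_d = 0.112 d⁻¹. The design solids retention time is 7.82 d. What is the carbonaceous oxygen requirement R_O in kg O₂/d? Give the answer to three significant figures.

Observed yield with endogenous decay: Y_obs = Y / (1 + k_d·θ_c) = 0.468 / (1 + 0.112 × 7.82) = 0.468 / 1.876 = 0.2495 g VSS/g BOD_L.
Q·(S₀ − S) = 466 × (1370 − 3.50) × 10⁻³ = 636.8 kg/d removed.
P_X = Y_obs·Q·(S₀ − S) = 0.2495 × 636.8 = 158.9 kg VSS/d.
R_O = Q·ΔS − 1.42 P_X = 636.8 − 225.6 = 411.2 kg O₂/d.

R_O ≈ 411 kg O₂/d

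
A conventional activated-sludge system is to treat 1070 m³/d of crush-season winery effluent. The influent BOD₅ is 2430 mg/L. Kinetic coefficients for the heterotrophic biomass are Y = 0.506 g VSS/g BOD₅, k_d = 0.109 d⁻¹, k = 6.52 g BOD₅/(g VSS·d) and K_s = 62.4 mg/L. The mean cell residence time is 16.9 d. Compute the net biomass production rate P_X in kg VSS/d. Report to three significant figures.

From the Monod/SRT balance for a CMAS, S = K_s·(1+k_d θ_c)/[θ_c·(Y k − k_d) − 1] = 62.4 × (1 + 0.109 × 16.9) / [16.9 × (0.506 × 6.52 − 0.109) − 1] = 177.3 / 52.91 = 3.352 mg/L.
Observed yield with endogenous decay: Y_obs = Y / (1 + k_d·θ_c) = 0.506 / (1 + 0.109 × 16.9) = 0.506 / 2.842 = 0.1780 g VSS/g BOD₅.
Mass of BOD₅ removed per day: Q(S₀ − S) = 1070 × 2427 g/m³ = 2597 kg/d.
So the net sludge growth is P_X = 0.1780 × 2597 = 462.3 kg VSS/d.

P_X ≈ 462 kg VSS/d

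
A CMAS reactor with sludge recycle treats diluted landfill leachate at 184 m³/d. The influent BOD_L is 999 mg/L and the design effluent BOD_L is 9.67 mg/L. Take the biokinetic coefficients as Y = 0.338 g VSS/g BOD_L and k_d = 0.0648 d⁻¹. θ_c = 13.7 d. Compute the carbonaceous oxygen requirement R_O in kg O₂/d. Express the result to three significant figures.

The observed yield is Y_obs = Y/(1 + k_d·θ_c) = 0.338 / (1 + 0.0648 × 13.7) = 0.338 / 1.888 = 0.1790 g VSS per g BOD_L removed.
Q·(S₀ − S) = 184 × (999 − 9.67) × 10⁻³ = 182.0 kg/d removed.
Biomass synthesised: P_X = Y_obs × 182.0 = 32.59 kg VSS/d.
R_O = Q·(S₀ − S) − 1.42·P_X = 182.0 − 1.42 × 32.59 = 135.8 kg O₂/d.

R_O ≈ 136 kg O₂/d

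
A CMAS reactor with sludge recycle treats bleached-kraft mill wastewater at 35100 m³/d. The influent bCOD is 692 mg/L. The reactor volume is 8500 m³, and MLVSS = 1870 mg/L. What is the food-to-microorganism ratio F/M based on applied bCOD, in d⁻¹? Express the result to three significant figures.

F/M ≈ 1.53 d⁻¹

F/M = Q·S₀ / (V·X) = 35100 × 692 / (8500 × 1870) = 1.528 g bCOD·(g VSS·d)⁻¹.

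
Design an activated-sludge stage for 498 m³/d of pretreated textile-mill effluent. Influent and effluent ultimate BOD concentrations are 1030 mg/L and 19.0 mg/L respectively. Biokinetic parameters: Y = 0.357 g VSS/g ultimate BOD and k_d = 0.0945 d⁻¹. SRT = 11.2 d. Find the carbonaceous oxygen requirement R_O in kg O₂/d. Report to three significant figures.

Observed yield with endogenous decay: Y_obs = Y / (1 + k_d·θ_c) = 0.357 / (1 + 0.0945 × 11.2) = 0.357 / 2.058 = 0.1734 g VSS/g ultimate BOD.
Mass of ultimate BOD removed per day: Q(S₀ − S) = 498 × 1011 g/m³ = 503.5 kg/d.
P_X = Y_obs·Q·(S₀ − S) = 0.1734 × 503.5 = 87.32 kg VSS/d.
R_O = Q·ΔS − 1.42 P_X = 503.5 − 124.0 = 379.5 kg O₂/d.

R_O ≈ 379 kg O₂/d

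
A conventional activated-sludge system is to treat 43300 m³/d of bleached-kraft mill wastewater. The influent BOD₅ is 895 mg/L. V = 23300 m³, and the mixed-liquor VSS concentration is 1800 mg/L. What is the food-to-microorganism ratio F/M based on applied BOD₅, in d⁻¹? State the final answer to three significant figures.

Food-to-microorganism ratio F/M = Q S₀ / (V X) = 43300 × 895 / (23300 × 1800) = 0.9240 d⁻¹.

F/M ≈ 0.924 d⁻¹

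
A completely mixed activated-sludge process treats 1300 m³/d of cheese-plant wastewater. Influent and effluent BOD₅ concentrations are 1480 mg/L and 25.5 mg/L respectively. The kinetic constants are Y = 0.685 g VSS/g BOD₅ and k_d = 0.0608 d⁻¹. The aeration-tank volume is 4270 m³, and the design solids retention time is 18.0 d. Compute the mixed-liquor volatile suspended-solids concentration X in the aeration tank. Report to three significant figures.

X ≈ 2610 mg/L

Solving the biomass balance for X: X = Y Q (S₀−S) θ_c / [V (1+k_d θ_c)] = 0.685 × 1300 × (1480 − 25.5) × 18.0 / [4270 × (1 + 0.0608 × 18.0)] = 2607 mg/L.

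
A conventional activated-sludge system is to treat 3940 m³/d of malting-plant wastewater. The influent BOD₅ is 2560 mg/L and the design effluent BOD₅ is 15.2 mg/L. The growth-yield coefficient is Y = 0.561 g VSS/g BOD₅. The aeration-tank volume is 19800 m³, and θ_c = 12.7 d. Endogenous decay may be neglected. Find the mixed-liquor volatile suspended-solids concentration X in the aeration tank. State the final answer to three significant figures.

Without decay, X = Y Q (S₀−S) θ_c / V = 0.561 × 3940 × (2560 − 15.2) × 12.7 / 19800 = 3608 mg/L.

X ≈ 3610 mg/L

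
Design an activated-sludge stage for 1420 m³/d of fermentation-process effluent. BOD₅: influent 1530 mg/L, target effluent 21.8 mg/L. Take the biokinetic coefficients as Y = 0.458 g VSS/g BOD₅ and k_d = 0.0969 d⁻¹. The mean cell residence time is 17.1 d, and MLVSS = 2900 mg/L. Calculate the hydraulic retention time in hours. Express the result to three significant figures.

τ ≈ 36.8 h

Rearranging the biomass balance for a CMAS with decay, V = Y·Q·ΔS·θ_c / [X·(1+k_d θ_c)] = 0.458 × 1420 × (1530 − 21.8) × 17.1 / [2900 × (1 + 0.0969 × 17.1)] = 1.68×10^7 / 7705 = 2177 m³.
τ = V/Q = 2177/1420 = 1.533 d, or 36.79 h.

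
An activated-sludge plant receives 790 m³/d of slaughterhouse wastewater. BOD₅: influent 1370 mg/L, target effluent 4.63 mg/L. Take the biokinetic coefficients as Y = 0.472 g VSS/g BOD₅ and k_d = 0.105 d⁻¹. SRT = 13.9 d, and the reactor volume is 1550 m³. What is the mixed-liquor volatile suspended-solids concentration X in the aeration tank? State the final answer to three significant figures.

X ≈ 1860 mg/L

Solving the biomass balance for X: X = Y Q (S₀−S) θ_c / [V (1+k_d θ_c)] = 0.472 × 790 × (1370 − 4.63) × 13.9 / [1550 × (1 + 0.105 × 13.9)] = 1856 mg/L.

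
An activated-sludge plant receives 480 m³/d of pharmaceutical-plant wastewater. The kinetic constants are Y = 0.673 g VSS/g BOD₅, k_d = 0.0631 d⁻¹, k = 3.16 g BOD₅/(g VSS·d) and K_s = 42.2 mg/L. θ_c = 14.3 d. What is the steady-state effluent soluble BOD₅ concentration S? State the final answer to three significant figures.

S ≈ 2.82 mg/L

For a completely mixed reactor with recycle the Lawrence–McCarty relation gives S = K_s·(1 + k_d·θ_c) / [θ_c·(Y·k − k_d) − 1] = 42.2 × (1 + 0.0631 × 14.3) / [14.3 × (0.673 × 3.16 − 0.0631) − 1] = 80.28 / 28.51 = 2.816 mg/L.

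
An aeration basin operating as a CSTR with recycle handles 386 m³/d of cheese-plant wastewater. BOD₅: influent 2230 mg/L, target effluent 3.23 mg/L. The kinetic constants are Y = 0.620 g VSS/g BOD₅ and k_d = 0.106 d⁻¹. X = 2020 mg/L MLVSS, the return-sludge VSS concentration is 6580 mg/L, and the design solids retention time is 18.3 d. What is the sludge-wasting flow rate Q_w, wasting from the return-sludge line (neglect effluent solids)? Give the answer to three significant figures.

Q_w ≈ 27.5 m³/d

Steady-state biomass mass balance: V·X·(1 + k_d·θ_c) = Y·Q·(S₀ − S)·θ_c, so V = 0.620 × 386 × (2230 − 3.23) × 18.3 / [2020 × (1 + 0.106 × 18.3)] = 9.75×10^6 / 5938 = 1642 m³.
Wasting from the return line (neglecting effluent solids): Q_w = V·X / (θ_c·X_r) = 1642 × 2020 / (18.3 × 6580) = 27.55 m³/d.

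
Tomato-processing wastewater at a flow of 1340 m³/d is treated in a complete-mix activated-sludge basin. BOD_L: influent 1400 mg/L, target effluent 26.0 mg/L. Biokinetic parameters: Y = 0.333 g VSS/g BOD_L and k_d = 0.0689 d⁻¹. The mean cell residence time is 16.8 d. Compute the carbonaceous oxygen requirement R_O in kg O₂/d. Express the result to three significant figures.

Correct the yield for decay: Y_obs = Y/(1 + k_d θ_c) = 0.333 / (1 + 0.0689 × 16.8) = 0.333 / 2.158 = 0.1543.
Substrate removed = Q·(S₀ − S) = 1340 m³/d × (1400 − 26.0) g/m³ = 1.84×10^6 g/d = 1841 kg/d.
P_X = Y_obs·Q·(S₀ − S) = 0.1543 × 1841 = 284.2 kg VSS/d.
Carbonaceous O₂ demand = substrate oxidised − cell-mass equivalent = 1841 − 1.42 × 284.2 = 1438 kg O₂/d.

R_O ≈ 1440 kg O₂/d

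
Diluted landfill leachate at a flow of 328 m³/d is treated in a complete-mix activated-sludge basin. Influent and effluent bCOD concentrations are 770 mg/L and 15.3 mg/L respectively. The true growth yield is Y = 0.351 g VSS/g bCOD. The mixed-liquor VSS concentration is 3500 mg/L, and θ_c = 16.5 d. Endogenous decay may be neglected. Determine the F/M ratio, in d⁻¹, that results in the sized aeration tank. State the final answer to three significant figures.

F/M ≈ 0.176 d⁻¹

Biomass mass balance (decay neglected): V·X = Y·Q·(S₀ − S)·θ_c, so V = 0.351 × 328 × (770 − 15.3) × 16.5 / 3500 = 409.6 m³.
F/M = applied load / biomass = Q·S₀/(V·X) = 328 × 770 / (409.6 × 3500) = 0.1762 d⁻¹.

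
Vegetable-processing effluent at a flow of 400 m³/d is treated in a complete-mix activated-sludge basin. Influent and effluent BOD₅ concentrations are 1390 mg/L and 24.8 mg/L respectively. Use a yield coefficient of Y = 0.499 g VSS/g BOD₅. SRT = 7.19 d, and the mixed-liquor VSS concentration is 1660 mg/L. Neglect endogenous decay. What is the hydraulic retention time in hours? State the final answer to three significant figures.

Biomass mass balance (decay neglected): V·X = Y·Q·(S₀ − S)·θ_c, so V = 0.499 × 400 × (1390 − 24.8) × 7.19 / 1660 = 1180 m³.
Hydraulic retention time τ = V/Q = 1180 / 400 = 2.951 d = 70.82 h.

τ ≈ 70.8 h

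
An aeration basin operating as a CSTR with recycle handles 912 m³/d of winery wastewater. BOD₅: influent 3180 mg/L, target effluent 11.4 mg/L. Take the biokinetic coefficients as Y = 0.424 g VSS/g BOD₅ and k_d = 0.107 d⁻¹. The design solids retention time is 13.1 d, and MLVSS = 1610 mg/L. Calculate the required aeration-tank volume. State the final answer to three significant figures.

V ≈ 4150 m³

Steady-state biomass mass balance: V·X·(1 + k_d·θ_c) = Y·Q·(S₀ − S)·θ_c, so V = 0.424 × 912 × (3180 − 11.4) × 13.1 / [1610 × (1 + 0.107 × 13.1)] = 1.61×10^7 / 3867 = 4151 m³.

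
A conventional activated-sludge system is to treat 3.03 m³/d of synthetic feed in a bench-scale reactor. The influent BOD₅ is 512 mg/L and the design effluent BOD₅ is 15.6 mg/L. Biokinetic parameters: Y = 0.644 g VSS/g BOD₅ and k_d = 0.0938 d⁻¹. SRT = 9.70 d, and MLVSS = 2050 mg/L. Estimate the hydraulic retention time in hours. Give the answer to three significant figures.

Steady-state biomass mass balance: V·X·(1 + k_d·θ_c) = Y·Q·(S₀ − S)·θ_c, so V = 0.644 × 3.03 × (512 − 15.6) × 9.70 / [2050 × (1 + 0.0938 × 9.70)] = 9.4×10^3 / 3915 = 2.400 m³.
Hydraulic retention time τ = V/Q = 2.400 / 3.03 = 0.7920 d = 19.01 h.

τ ≈ 19.0 h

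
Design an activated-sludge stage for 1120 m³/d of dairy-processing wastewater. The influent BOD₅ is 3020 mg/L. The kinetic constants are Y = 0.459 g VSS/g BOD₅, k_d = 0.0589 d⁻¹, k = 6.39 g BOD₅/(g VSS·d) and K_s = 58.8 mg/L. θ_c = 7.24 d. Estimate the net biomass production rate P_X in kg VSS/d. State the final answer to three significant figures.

For a completely mixed reactor with recycle the Lawrence–McCarty relation gives S = K_s·(1 + k_d·θ_c) / [θ_c·(Y·k − k_d) − 1] = 58.8 × (1 + 0.0589 × 7.24) / [7.24 × (0.459 × 6.39 − 0.0589) − 1] = 83.87 / 19.81 = 4.234 mg/L.
Correct the yield for decay: Y_obs = Y/(1 + k_d θ_c) = 0.459 / (1 + 0.0589 × 7.24) = 0.459 / 1.426 = 0.3218.
Substrate removed = Q·(S₀ − S) = 1120 m³/d × (3020 − 4.23) g/m³ = 3.38×10^6 g/d = 3378 kg/d.
Net biomass production P_X = Y_obs × Q·(S₀ − S) = 0.3218 × 3378 = 1087 kg VSS/d.

P_X ≈ 1090 kg VSS/d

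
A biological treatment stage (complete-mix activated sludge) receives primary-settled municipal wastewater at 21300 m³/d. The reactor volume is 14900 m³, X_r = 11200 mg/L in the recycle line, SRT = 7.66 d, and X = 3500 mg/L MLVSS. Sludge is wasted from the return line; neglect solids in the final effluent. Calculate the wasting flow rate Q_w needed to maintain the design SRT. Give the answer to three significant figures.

Q_w ≈ 608 m³/d

θ_c = V·X/(Q_w·X_r) when wasting from the recycle, so Q_w = V·X/(θ_c·X_r) = 14900 × 3500 / (7.66 × 11200) = 607.9 m³/d.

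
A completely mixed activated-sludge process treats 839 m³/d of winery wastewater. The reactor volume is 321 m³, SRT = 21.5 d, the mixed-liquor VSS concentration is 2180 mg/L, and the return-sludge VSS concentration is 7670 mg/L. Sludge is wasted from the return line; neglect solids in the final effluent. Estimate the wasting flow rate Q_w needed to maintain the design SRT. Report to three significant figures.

θ_c = V·X/(Q_w·X_r) when wasting from the recycle, so Q_w = V·X/(θ_c·X_r) = 321.0 × 2180 / (21.5 × 7670) = 4.244 m³/d.

Q_w ≈ 4.24 m³/d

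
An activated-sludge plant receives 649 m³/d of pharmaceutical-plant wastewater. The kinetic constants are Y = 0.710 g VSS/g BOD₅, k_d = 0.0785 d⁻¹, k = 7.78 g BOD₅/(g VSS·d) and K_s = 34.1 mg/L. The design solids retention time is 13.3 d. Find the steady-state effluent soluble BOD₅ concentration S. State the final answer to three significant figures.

For a completely mixed reactor with recycle the Lawrence–McCarty relation gives S = K_s·(1 + k_d·θ_c) / [θ_c·(Y·k − k_d) − 1] = 34.1 × (1 + 0.0785 × 13.3) / [13.3 × (0.710 × 7.78 − 0.0785) − 1] = 69.70 / 71.42 = 0.9759 mg/L.

S ≈ 0.976 mg/L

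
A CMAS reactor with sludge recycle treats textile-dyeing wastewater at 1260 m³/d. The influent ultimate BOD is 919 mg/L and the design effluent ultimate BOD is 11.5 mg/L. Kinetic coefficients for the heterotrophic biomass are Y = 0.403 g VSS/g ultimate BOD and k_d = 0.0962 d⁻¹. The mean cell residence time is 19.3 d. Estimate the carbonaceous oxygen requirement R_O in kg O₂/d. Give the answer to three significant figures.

R_O ≈ 914 kg O₂/d

Correct the yield for decay: Y_obs = Y/(1 + k_d θ_c) = 0.403 / (1 + 0.0962 × 19.3) = 0.403 / 2.857 = 0.1411.
ΔS = 919 − 11.5 = 907.5 mg/L, so the substrate removal rate is 1260 × 907.5/1000 = 1143 kg ultimate BOD/d.
Net sludge production P_X = 0.1411 × 1143 = 161.3 kg VSS/d.
R_O = Q·ΔS − 1.42 P_X = 1143 − 229.1 = 914.4 kg O₂/d.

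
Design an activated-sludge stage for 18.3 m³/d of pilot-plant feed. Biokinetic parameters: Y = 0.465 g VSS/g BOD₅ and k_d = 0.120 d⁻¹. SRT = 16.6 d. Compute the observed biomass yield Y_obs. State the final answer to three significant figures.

Y_obs ≈ 0.155 g VSS/g BOD₅

Observed yield with endogenous decay: Y_obs = Y / (1 + k_d·θ_c) = 0.465 / (1 + 0.120 × 16.6) = 0.465 / 2.992 = 0.1554 g VSS/g BOD₅.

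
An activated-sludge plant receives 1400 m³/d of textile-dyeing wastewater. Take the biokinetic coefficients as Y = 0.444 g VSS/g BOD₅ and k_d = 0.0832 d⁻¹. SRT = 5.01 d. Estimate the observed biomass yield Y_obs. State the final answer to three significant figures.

Y_obs ≈ 0.313 g VSS/g BOD₅

The observed yield is Y_obs = Y/(1 + k_d·θ_c) = 0.444 / (1 + 0.0832 × 5.01) = 0.444 / 1.417 = 0.3134 g VSS per g BOD₅ removed.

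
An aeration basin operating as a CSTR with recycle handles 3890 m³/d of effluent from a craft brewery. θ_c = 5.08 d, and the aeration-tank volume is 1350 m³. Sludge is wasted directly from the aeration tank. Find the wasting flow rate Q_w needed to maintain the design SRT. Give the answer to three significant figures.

Wasting from the aeration tank: Q_w = V / θ_c = 1350 / 5.08 = 265.7 m³/d.

Q_w ≈ 266 m³/d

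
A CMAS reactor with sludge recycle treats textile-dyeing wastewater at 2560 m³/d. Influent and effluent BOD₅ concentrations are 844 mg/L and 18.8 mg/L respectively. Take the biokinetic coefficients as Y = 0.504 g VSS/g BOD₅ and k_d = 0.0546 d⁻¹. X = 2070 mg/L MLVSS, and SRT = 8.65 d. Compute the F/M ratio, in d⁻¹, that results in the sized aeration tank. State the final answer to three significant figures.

Rearranging the biomass balance for a CMAS with decay, V = Y·Q·ΔS·θ_c / [X·(1+k_d θ_c)] = 0.504 × 2560 × (844 − 18.8) × 8.65 / [2070 × (1 + 0.0546 × 8.65)] = 9.21×10^6 / 3048 = 3022 m³.
F/M = applied load / biomass = Q·S₀/(V·X) = 2560 × 844 / (3022 × 2070) = 0.3454 d⁻¹.

F/M ≈ 0.345 d⁻¹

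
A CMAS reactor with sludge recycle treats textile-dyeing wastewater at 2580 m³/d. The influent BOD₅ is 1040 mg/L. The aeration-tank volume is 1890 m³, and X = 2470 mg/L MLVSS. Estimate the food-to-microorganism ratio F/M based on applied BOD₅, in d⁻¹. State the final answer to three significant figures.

Food-to-microorganism ratio F/M = Q S₀ / (V X) = 2580 × 1040 / (1890 × 2470) = 0.5748 d⁻¹.

F/M ≈ 0.575 d⁻¹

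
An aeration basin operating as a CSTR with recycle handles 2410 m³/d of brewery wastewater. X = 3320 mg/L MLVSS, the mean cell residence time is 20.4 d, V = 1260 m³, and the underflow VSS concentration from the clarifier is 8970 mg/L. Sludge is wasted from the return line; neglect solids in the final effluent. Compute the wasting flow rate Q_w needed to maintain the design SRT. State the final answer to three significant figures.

Q_w ≈ 22.9 m³/d

Wasting from the return line (neglecting effluent solids): Q_w = V·X / (θ_c·X_r) = 1260 × 3320 / (20.4 × 8970) = 22.86 m³/d.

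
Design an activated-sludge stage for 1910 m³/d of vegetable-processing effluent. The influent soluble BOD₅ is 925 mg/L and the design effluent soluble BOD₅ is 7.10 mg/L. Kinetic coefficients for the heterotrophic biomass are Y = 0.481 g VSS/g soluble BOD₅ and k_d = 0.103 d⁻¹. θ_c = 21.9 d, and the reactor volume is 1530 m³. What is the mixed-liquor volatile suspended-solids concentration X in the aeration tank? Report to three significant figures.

X ≈ 3710 mg/L

X = Y·Q·ΔS·θ_c / [V·(1 + k_d θ_c)] = 0.481 × 1910 × (925 − 7.10) × 21.9 / [1530 × (1 + 0.103 × 21.9)] = 3708 mg/L.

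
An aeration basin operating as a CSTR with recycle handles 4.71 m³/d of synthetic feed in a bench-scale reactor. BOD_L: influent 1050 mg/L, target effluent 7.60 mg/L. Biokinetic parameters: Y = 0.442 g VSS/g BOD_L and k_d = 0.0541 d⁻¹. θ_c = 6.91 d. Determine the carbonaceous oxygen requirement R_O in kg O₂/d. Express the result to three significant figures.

Correct the yield for decay: Y_obs = Y/(1 + k_d θ_c) = 0.442 / (1 + 0.0541 × 6.91) = 0.442 / 1.374 = 0.3217.
Q·(S₀ − S) = 4.71 × (1050 − 7.60) × 10⁻³ = 4.910 kg/d removed.
Biomass synthesised: P_X = Y_obs × 4.910 = 1.580 kg VSS/d.
R_O = Q·ΔS − 1.42 P_X = 4.910 − 2.243 = 2.667 kg O₂/d.

R_O ≈ 2.67 kg O₂/d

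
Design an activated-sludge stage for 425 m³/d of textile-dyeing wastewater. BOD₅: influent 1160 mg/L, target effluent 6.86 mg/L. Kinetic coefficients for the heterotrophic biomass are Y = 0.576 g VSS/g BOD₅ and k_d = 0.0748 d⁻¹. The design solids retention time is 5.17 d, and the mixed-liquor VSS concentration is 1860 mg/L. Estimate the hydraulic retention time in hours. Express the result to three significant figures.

τ ≈ 32.0 h

Steady-state biomass mass balance: V·X·(1 + k_d·θ_c) = Y·Q·(S₀ − S)·θ_c, so V = 0.576 × 425 × (1160 − 6.86) × 5.17 / [1860 × (1 + 0.0748 × 5.17)] = 1.46×10^6 / 2579 = 565.8 m³.
HRT = V/Q = 565.8 m³ / 425 m³·d⁻¹ = 1.331 d × 24 = 31.95 h.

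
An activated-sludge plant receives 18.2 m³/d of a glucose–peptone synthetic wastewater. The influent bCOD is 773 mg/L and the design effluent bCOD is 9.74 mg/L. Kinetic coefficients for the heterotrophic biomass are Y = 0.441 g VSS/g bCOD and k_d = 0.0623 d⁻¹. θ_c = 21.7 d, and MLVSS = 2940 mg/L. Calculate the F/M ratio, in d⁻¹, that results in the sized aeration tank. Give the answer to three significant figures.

F/M ≈ 0.249 d⁻¹

Steady-state biomass mass balance: V·X·(1 + k_d·θ_c) = Y·Q·(S₀ − S)·θ_c, so V = 0.441 × 18.2 × (773 − 9.74) × 21.7 / [2940 × (1 + 0.0623 × 21.7)] = 1.33×10^5 / 6915 = 19.23 m³.
F/M = Q·S₀ / (V·X) = 18.2 × 773 / (19.23 × 2940) = 0.2489 g bCOD·(g VSS·d)⁻¹.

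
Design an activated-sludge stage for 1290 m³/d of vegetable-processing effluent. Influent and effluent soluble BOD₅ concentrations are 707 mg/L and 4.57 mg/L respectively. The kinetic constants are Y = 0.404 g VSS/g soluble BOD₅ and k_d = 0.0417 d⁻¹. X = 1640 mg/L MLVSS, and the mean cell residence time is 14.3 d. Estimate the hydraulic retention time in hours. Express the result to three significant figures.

From the SRT design equation V = Y Q (S₀−S) θ_c / [X (1 + k_d θ_c)] = 0.404 × 1290 × (707 − 4.57) × 14.3 / [1640 × (1 + 0.0417 × 14.3)] = 5.23×10^6 / 2618 = 2000 m³.
HRT = V/Q = 2000 m³ / 1290 m³·d⁻¹ = 1.550 d × 24 = 37.20 h.

τ ≈ 37.2 h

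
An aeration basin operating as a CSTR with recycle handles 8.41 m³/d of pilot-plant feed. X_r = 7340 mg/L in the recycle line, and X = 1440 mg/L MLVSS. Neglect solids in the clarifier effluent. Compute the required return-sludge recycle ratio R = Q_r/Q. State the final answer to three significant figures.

R ≈ 0.244

R = Q_r/Q = X/(X_r − X) = 1440 / (7340 − 1440) = 0.2441.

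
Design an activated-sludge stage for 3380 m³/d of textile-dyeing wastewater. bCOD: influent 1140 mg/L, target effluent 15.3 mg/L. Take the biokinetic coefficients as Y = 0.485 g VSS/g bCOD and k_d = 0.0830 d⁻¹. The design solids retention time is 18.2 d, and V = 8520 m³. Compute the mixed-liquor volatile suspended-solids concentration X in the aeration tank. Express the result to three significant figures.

X ≈ 1570 mg/L

Solving the biomass balance for X: X = Y Q (S₀−S) θ_c / [V (1+k_d θ_c)] = 0.485 × 3380 × (1140 − 15.3) × 18.2 / [8520 × (1 + 0.0830 × 18.2)] = 1569 mg/L.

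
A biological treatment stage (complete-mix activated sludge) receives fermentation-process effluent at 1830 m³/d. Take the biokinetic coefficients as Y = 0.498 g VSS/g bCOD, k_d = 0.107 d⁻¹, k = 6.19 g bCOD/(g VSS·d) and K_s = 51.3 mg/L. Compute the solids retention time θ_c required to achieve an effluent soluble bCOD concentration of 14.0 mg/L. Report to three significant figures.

θ_c ≈ 1.81 d

From 1/θ_c = Y·k·S/(K_s + S) − k_d: Y·k·S/(K_s+S) = 0.498 × 6.19 × 14.0 / (51.3 + 14.0) = 0.6609 d⁻¹.
θ_c = 1/(μ − k_d) = 1/(0.6609 − 0.107) = 1/0.5539 = 1.805 d.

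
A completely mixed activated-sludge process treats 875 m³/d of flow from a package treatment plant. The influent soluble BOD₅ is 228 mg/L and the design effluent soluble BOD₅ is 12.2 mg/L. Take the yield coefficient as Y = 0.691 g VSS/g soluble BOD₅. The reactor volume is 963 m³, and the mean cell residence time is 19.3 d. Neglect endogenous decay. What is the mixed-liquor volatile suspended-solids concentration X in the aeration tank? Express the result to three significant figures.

X ≈ 2610 mg/L

From V·X = Y·Q·(S₀ − S)·θ_c (decay neglected): X = 0.691 × 875 × (228 − 12.2) × 19.3 / 963 = 2615 mg/L.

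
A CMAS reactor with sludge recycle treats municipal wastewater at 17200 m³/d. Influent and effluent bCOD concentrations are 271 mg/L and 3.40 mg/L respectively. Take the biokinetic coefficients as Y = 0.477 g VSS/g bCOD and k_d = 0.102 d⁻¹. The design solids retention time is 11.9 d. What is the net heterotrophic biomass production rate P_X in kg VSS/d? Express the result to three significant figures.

Correct the yield for decay: Y_obs = Y/(1 + k_d θ_c) = 0.477 / (1 + 0.102 × 11.9) = 0.477 / 2.214 = 0.2155.
ΔS = 271 − 3.40 = 267.6 mg/L, so the substrate removal rate is 17200 × 267.6/1000 = 4603 kg bCOD/d.
Biomass produced: P_X = Y_obs·Q·ΔS = 0.2155 × 4603 ≈ 991.7 kg VSS/d.

P_X ≈ 992 kg VSS/d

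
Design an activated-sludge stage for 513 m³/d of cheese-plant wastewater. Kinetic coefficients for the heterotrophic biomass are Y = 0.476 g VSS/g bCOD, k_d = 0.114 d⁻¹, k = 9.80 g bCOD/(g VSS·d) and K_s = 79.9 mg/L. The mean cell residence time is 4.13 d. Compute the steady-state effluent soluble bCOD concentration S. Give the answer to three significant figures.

Effluent substrate depends only on kinetics and SRT: S = K_s(1 + k_d θ_c) / [θ_c(Yk − k_d) − 1] = 79.9 × (1 + 0.114 × 4.13) / [4.13 × (0.476 × 9.80 − 0.114) − 1] = 117.5 / 17.79 = 6.604 mg/L.

S ≈ 6.60 mg/L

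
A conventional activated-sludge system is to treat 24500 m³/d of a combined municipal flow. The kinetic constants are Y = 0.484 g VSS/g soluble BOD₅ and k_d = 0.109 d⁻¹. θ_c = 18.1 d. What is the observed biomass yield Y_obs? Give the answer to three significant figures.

Y_obs ≈ 0.163 g VSS/g soluble BOD₅

Correct the yield for decay: Y_obs = Y/(1 + k_d θ_c) = 0.484 / (1 + 0.109 × 18.1) = 0.484 / 2.973 = 0.1628.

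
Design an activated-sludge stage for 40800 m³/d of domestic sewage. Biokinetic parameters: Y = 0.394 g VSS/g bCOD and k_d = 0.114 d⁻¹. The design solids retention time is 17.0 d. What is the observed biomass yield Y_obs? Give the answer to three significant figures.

Y_obs ≈ 0.134 g VSS/g bCOD

Observed yield with endogenous decay: Y_obs = Y / (1 + k_d·θ_c) = 0.394 / (1 + 0.114 × 17.0) = 0.394 / 2.938 = 0.1341 g VSS/g bCOD.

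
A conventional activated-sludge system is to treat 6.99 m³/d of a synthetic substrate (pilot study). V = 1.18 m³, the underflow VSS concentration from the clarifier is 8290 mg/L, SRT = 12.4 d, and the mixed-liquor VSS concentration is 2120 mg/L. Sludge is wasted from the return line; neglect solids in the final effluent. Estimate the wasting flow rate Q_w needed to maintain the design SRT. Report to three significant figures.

Q_w ≈ 0.0243 m³/d

Wasting from the return line (neglecting effluent solids): Q_w = V·X / (θ_c·X_r) = 1.180 × 2120 / (12.4 × 8290) = 0.02434 m³/d.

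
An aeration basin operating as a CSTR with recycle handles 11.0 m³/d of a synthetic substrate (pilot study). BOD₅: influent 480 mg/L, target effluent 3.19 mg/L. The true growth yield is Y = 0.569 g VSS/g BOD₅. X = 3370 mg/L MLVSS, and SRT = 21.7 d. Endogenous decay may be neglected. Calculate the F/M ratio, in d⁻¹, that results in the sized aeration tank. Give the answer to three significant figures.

With k_d = 0 the design equation reduces to V = Y Q (S₀−S) θ_c / X = 0.569 × 11.0 × (480 − 3.19) × 21.7 / 3370 = 19.22 m³.
F/M = Q·S₀ / (V·X) = 11.0 × 480 / (19.22 × 3370) = 0.08153 g BOD₅·(g VSS·d)⁻¹.

F/M ≈ 0.0815 d⁻¹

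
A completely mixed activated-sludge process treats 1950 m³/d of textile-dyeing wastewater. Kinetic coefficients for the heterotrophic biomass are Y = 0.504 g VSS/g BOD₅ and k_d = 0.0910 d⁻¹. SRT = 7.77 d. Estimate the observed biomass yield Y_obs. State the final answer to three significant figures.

Y_obs ≈ 0.295 g VSS/g BOD₅

Correct the yield for decay: Y_obs = Y/(1 + k_d θ_c) = 0.504 / (1 + 0.0910 × 7.77) = 0.504 / 1.707 = 0.2952.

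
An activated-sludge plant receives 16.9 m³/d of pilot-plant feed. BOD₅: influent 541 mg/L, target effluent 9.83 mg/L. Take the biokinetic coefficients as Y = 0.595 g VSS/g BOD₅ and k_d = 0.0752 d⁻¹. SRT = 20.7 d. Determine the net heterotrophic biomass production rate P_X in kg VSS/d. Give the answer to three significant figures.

P_X ≈ 2.09 kg VSS/d

Y_obs = Y / (1 + k_d θ_c) = 0.595 / (1 + 0.0752 × 20.7) = 0.595 / 2.557 = 0.2327.
Q·(S₀ − S) = 16.9 × (541 − 9.83) × 10⁻³ = 8.977 kg/d removed.
So the net sludge growth is P_X = 0.2327 × 8.977 = 2.089 kg VSS/d.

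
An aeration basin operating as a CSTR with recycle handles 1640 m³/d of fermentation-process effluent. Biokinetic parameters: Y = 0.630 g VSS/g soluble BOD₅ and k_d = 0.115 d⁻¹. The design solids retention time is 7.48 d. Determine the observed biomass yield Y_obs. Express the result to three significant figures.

Y_obs ≈ 0.339 g VSS/g soluble BOD₅

The observed yield is Y_obs = Y/(1 + k_d·θ_c) = 0.630 / (1 + 0.115 × 7.48) = 0.630 / 1.860 = 0.3387 g VSS per g soluble BOD₅ removed.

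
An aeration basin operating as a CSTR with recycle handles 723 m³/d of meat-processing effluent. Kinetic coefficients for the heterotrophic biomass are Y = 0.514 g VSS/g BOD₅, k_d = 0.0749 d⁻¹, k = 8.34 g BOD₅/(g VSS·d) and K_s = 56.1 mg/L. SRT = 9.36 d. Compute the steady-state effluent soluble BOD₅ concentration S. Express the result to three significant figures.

Effluent substrate depends only on kinetics and SRT: S = K_s(1 + k_d θ_c) / [θ_c(Yk − k_d) − 1] = 56.1 × (1 + 0.0749 × 9.36) / [9.36 × (0.514 × 8.34 − 0.0749) − 1] = 95.43 / 38.42 = 2.484 mg/L.

S ≈ 2.48 mg/L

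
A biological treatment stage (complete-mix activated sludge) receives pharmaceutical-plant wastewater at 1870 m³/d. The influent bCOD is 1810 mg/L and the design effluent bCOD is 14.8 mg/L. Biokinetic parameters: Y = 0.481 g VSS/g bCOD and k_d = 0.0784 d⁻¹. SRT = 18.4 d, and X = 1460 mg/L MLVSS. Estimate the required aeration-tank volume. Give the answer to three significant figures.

V ≈ 8330 m³

Steady-state biomass mass balance: V·X·(1 + k_d·θ_c) = Y·Q·(S₀ − S)·θ_c, so V = 0.481 × 1870 × (1810 − 14.8) × 18.4 / [1460 × (1 + 0.0784 × 18.4)] = 2.97×10^7 / 3566 = 8331 m³.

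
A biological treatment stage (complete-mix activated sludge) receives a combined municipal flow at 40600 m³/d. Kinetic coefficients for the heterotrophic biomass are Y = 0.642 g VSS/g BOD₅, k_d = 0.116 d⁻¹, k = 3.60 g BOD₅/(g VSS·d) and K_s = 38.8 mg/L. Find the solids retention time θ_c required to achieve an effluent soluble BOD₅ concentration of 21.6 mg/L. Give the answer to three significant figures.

At the target effluent, Y k S/(K_s+S) = 0.642×3.60×21.6/60.40 = 0.8265 d⁻¹.
Then 1/θ_c = μ − k_d = 0.8265 − 0.116 = 0.7105 d⁻¹, giving θ_c = 1.407 d.

θ_c ≈ 1.41 d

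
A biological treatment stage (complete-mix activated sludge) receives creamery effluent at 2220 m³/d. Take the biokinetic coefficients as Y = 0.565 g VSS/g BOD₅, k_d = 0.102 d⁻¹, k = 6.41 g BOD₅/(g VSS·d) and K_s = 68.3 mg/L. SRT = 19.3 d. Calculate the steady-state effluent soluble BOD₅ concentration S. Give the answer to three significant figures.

S ≈ 3.03 mg/L

Effluent substrate depends only on kinetics and SRT: S = K_s(1 + k_d θ_c) / [θ_c(Yk − k_d) − 1] = 68.3 × (1 + 0.102 × 19.3) / [19.3 × (0.565 × 6.41 − 0.102) − 1] = 202.8 / 66.93 = 3.029 mg/L.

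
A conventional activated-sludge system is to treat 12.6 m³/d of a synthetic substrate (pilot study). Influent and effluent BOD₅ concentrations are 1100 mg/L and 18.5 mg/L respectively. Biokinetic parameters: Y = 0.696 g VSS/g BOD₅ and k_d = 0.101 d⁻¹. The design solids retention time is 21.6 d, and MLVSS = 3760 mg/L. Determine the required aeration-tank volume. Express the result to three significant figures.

V ≈ 17.1 m³

Steady-state biomass mass balance: V·X·(1 + k_d·θ_c) = Y·Q·(S₀ − S)·θ_c, so V = 0.696 × 12.6 × (1100 − 18.5) × 21.6 / [3760 × (1 + 0.101 × 21.6)] = 2.05×10^5 / 11963 = 17.12 m³.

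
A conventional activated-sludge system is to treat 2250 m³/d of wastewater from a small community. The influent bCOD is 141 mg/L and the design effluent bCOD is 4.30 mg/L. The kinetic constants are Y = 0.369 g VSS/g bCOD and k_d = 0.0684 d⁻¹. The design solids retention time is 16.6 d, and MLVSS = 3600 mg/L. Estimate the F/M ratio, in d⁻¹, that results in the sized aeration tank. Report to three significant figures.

F/M ≈ 0.360 d⁻¹

From the SRT design equation V = Y Q (S₀−S) θ_c / [X (1 + k_d θ_c)] = 0.369 × 2250 × (141 − 4.30) × 16.6 / [3600 × (1 + 0.0684 × 16.6)] = 1.88×10^6 / 7688 = 245.1 m³.
F/M = applied load / biomass = Q·S₀/(V·X) = 2250 × 141 / (245.1 × 3600) = 0.3596 d⁻¹.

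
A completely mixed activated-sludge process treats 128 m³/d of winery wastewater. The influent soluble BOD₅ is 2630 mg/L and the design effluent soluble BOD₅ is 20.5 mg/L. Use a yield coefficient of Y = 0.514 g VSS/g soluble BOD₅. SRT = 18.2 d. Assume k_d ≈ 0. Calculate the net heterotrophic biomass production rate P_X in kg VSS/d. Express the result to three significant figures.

No decay correction is needed, so Y_obs = Y = 0.514.
ΔS = 2630 − 20.5 = 2610 mg/L, so the substrate removal rate is 128 × 2610/1000 = 334.0 kg soluble BOD₅/d.
P_X = Y_obs · Q(S₀ − S) = 0.5140 × 334.0 = 171.7 kg VSS/d.

P_X ≈ 172 kg VSS/d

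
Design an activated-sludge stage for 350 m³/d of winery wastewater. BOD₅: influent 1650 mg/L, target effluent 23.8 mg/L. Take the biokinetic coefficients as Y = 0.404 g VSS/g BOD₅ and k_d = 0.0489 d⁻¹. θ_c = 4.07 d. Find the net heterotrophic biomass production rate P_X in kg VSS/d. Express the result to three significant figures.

Correct the yield for decay: Y_obs = Y/(1 + k_d θ_c) = 0.404 / (1 + 0.0489 × 4.07) = 0.404 / 1.199 = 0.3369.
Mass of BOD₅ removed per day: Q(S₀ − S) = 350 × 1626 g/m³ = 569.2 kg/d.
So the net sludge growth is P_X = 0.3369 × 569.2 = 191.8 kg VSS/d.

P_X ≈ 192 kg VSS/d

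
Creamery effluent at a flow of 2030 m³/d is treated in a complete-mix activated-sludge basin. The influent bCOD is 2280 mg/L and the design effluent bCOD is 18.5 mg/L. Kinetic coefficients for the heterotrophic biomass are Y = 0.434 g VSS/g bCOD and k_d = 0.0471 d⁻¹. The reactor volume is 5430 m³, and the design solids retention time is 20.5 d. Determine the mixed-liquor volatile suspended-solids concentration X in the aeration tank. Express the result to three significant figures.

X ≈ 3830 mg/L

From V·X·(1 + k_d·θ_c) = Y·Q·(S₀ − S)·θ_c: X = 0.434 × 2030 × (2280 − 18.5) × 20.5 / [5430 × (1 + 0.0471 × 20.5)] = 3827 mg/L.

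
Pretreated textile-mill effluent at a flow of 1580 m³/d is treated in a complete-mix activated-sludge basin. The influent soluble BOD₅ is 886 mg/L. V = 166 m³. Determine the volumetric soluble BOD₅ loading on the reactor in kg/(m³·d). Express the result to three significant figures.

Applied soluble BOD₅ load per unit volume = Q·S₀/V = (1580 × 886/1000)/166.0 = 8.433 kg soluble BOD₅·m⁻³·d⁻¹.

L_v ≈ 8.43 kg soluble BOD₅/(m³·d)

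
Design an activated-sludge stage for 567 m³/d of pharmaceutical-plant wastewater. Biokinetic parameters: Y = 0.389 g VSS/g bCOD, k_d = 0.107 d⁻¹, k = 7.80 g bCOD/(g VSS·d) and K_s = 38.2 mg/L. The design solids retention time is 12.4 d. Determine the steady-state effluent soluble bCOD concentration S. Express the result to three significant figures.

S ≈ 2.52 mg/L

From the Monod/SRT balance for a CMAS, S = K_s·(1+k_d θ_c)/[θ_c·(Y k − k_d) − 1] = 38.2 × (1 + 0.107 × 12.4) / [12.4 × (0.389 × 7.80 − 0.107) − 1] = 88.88 / 35.30 = 2.518 mg/L.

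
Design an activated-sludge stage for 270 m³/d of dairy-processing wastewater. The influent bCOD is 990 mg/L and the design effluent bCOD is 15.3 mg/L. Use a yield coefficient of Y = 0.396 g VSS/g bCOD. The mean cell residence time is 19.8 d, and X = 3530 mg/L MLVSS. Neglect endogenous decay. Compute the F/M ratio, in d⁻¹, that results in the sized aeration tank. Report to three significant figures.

F/M ≈ 0.130 d⁻¹

V·X = Y·Q·ΔS·θ_c gives V = 0.396 × 270 × (990 − 15.3) × 19.8 / 3530 = 584.5 m³.
F/M = applied load / biomass = Q·S₀/(V·X) = 270 × 990 / (584.5 × 3530) = 0.1295 d⁻¹.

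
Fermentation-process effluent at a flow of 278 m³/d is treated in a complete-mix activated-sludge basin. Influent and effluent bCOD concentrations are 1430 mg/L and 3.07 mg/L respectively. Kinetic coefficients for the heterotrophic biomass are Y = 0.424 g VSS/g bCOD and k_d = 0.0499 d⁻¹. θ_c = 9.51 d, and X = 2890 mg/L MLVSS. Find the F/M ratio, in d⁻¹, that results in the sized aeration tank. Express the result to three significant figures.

Steady-state biomass mass balance: V·X·(1 + k_d·θ_c) = Y·Q·(S₀ − S)·θ_c, so V = 0.424 × 278 × (1430 − 3.07) × 9.51 / [2890 × (1 + 0.0499 × 9.51)] = 1.6×10^6 / 4261 = 375.4 m³.
F/M = applied load / biomass = Q·S₀/(V·X) = 278 × 1430 / (375.4 × 2890) = 0.3665 d⁻¹.

F/M ≈ 0.366 d⁻¹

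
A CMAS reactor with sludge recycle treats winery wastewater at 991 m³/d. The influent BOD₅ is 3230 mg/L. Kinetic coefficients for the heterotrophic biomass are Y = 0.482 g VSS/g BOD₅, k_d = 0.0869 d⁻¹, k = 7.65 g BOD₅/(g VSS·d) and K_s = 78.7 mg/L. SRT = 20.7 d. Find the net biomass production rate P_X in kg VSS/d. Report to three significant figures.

For a completely mixed reactor with recycle the Lawrence–McCarty relation gives S = K_s·(1 + k_d·θ_c) / [θ_c·(Y·k − k_d) − 1] = 78.7 × (1 + 0.0869 × 20.7) / [20.7 × (0.482 × 7.65 − 0.0869) − 1] = 220.3 / 73.53 = 2.996 mg/L.
Y_obs = Y / (1 + k_d θ_c) = 0.482 / (1 + 0.0869 × 20.7) = 0.482 / 2.799 = 0.1722.
Substrate removed = Q·(S₀ − S) = 991 m³/d × (3230 − 3.00) g/m³ = 3.2×10^6 g/d = 3198 kg/d.
Net biomass production P_X = Y_obs × Q·(S₀ − S) = 0.1722 × 3198 = 550.7 kg VSS/d.

P_X ≈ 551 kg VSS/d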